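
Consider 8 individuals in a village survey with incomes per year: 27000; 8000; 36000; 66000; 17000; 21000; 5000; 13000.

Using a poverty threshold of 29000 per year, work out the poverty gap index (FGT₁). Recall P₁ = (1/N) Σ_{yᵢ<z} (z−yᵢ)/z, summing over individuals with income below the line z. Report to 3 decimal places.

Incomes under z: 5000, 8000, 13000, 17000, 21000, 27000 (q = 6 of N = 8).
Shortfall ratios: (29000−5000)/29000 = 0.8276; (29000−8000)/29000 = 0.7241; (29000−13000)/29000 = 0.5517; (29000−17000)/29000 = 0.4138; (29000−21000)/29000 = 0.2759; (29000−27000)/29000 = 0.0690.
Sum of shortfalls = 2.862069; P₁ averages over all N: 2.862069 / 8 = 0.358.

0.358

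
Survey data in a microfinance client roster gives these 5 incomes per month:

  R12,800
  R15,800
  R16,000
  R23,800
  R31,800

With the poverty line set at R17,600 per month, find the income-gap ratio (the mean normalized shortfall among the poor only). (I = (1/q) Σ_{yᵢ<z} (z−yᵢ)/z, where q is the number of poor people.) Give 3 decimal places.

Incomes under z: R12,800, R15,800, R16,000 (q = 3 of N = 5).
Relative gaps: 0.2727, 0.1023, 0.0909; sum = 0.465909.
The income-gap ratio divides by q (the poor only): 0.465909 / 3 = 0.155.

0.155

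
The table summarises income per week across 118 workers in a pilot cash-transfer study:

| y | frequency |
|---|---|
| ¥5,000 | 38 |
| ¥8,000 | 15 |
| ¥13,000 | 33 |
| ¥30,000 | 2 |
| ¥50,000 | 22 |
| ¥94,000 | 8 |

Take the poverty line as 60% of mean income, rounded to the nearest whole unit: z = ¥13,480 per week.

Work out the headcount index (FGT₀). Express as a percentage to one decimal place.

72.9%

86 of the 118 workers have income below ¥13,480.
H = 86/118 = 72.9%.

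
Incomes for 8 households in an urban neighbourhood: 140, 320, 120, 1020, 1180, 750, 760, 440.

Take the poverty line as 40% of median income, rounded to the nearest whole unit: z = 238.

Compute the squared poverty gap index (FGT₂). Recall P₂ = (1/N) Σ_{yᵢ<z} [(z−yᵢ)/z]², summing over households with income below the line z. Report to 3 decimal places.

Incomes under z: 120, 140 (q = 2 of N = 8).
Shortfall ratios: (238−120)/238 = 0.4958; (238−140)/238 = 0.4118.
Squared: 0.2458; 0.1696.
Sum = 0.415366; P₂ = 0.415366 / 8 = 0.052.

0.052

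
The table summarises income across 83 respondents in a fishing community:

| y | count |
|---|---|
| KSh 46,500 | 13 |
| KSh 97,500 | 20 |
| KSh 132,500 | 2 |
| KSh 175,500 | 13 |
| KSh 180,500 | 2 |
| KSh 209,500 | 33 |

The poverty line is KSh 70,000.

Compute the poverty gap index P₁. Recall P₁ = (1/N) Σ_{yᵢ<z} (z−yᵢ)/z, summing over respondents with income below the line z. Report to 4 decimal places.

0.0526

Incomes under z: 13×KSh 46,500 (q = 13 of N = 83).
Shortfall ratios: (70000−46500)/70000 = 0.3357 (×13).
Σ = 4.364286. Dividing by the full population N = 83 gives P₁ = 0.0526.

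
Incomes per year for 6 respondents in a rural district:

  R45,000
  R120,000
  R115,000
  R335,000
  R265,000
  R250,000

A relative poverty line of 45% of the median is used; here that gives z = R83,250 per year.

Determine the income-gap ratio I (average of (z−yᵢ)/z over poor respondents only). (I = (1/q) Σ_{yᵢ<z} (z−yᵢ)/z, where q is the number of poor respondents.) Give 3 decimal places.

Poor units: R45,000 (q = 1 of N = 6).
Shortfall ratios (z−y)/z: 0.4595; sum = 0.459459.
The income-gap ratio divides by q (the poor only): 0.459459 / 1 = 0.459.

0.459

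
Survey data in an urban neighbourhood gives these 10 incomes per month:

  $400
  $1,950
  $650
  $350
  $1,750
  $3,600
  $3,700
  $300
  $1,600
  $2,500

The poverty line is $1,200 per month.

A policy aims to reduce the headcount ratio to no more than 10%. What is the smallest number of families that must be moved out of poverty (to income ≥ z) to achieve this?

3

4 of the 10 families are poor, so H = 4/10 = 0.400.
A headcount ratio of at most 10% allows at most ⌊0.10 × 10⌋ = 1 poor families.
So at least 4 − 1 = 3 must be lifted.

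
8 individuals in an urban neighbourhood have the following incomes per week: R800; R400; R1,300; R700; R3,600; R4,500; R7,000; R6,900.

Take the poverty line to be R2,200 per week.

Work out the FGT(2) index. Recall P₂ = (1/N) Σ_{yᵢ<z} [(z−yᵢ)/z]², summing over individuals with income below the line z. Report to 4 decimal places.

0.2133

Below z: R400, R700, R800, R1,300 (q = 4 of N = 8).
Gap ratios (z−y)/z: (2200−400)/2200 = 0.8182; (2200−700)/2200 = 0.6818; (2200−800)/2200 = 0.6364; (2200−1300)/2200 = 0.4091.
Squared: 0.6694; 0.4649; 0.4050; 0.1674.
Sum = 1.706612; P₂ = 1.706612 / 8 = 0.2133.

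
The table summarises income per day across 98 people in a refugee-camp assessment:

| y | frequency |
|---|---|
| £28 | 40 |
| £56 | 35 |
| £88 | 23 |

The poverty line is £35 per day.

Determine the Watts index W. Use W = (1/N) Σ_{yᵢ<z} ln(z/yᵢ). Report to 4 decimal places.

Poor units: 40×£28 (q = 40 of N = 98).
Log shortfalls: ln(35/28) = 0.2231 (×40).
W = 8.925742 / 98 = 0.0911.

0.0911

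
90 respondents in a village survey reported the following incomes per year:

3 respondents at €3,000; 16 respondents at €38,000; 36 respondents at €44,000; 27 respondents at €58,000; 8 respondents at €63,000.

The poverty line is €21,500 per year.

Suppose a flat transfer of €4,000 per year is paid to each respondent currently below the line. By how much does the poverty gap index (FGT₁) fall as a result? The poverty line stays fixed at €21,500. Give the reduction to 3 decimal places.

0.006

Before: below the line — 3×€3,000; poverty gap index (FGT₁) = 0.02868.
After the €4,000 transfer: below the line — 3×€7,000; poverty gap index (FGT₁) = 0.02248.
Reduction = 0.02868 − 0.02248 = 0.006.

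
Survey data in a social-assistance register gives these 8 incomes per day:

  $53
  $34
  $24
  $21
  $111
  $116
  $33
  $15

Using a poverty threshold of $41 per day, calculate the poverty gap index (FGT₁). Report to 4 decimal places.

0.2378

Below the line: $15, $21, $24, $33, $34 (q = 5 of N = 8).
Shortfall ratios: (41−15)/41 = 0.6341; (41−21)/41 = 0.4878; (41−24)/41 = 0.4146; (41−33)/41 = 0.1951; (41−34)/41 = 0.1707.
Sum of shortfalls = 1.902439; P₁ averages over all N: 1.902439 / 8 = 0.2378.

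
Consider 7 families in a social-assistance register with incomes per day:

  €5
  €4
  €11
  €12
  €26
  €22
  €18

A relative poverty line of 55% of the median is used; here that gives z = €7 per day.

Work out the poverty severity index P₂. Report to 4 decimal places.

0.0379

Incomes under z: €4, €5 (q = 2 of N = 7).
Shortfall ratios: (7−4)/7 = 0.4286; (7−5)/7 = 0.2857.
Squared: 0.1837; 0.0816.
Sum = 0.265306; P₂ = 0.265306 / 7 = 0.0379.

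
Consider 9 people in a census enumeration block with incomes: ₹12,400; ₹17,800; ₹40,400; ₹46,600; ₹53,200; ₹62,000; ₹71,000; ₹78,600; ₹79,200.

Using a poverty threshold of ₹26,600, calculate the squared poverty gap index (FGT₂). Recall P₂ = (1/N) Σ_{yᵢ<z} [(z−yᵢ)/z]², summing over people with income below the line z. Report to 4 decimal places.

0.0438

Below the line: ₹12,400, ₹17,800 (q = 2 of N = 9).
Normalized shortfalls: (26600−12400)/26600 = 0.5338; (26600−17800)/26600 = 0.3308.
Squared: 0.2850; 0.1094.
Sum = 0.394426; P₂ = 0.394426 / 9 = 0.0438.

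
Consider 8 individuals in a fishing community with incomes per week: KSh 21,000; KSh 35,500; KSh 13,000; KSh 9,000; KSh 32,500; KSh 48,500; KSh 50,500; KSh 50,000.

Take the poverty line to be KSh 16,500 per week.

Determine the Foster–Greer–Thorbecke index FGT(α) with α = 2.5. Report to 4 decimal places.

Below z: KSh 9,000, KSh 13,000 (q = 2 of N = 8).
Shortfall ratios: (16500−9000)/16500 = 0.4545; (16500−13000)/16500 = 0.2121.
Raised to α = 2.5: 0.13930; 0.02072.
Sum = 0.160021; FGT(2.5) = 0.160021 / 8 = 0.0200.

0.0200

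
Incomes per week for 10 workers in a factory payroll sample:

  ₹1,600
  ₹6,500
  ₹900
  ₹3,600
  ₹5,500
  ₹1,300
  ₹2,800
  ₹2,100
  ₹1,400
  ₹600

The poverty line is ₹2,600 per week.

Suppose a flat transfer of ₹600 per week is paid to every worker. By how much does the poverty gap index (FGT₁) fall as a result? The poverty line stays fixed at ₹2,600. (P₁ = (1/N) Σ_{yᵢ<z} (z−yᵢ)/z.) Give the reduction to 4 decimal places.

0.1346

Before: below the line — ₹600, ₹900, ₹1,300, ₹1,400, ₹1,600, ₹2,100; poverty gap index (FGT₁) = 0.296154.
After the ₹600 transfer: below the line — ₹1,200, ₹1,500, ₹1,900, ₹2,000, ₹2,200; poverty gap index (FGT₁) = 0.161538.
Reduction = 0.296154 − 0.161538 = 0.1346.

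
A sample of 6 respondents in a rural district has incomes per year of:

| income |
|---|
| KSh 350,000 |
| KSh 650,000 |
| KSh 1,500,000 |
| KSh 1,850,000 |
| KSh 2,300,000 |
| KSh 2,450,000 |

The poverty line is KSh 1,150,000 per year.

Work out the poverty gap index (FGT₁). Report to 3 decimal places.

0.188

Below z: KSh 350,000, KSh 650,000 (q = 2 of N = 6).
Gap ratios (z−y)/z: (1150000−350000)/1150000 = 0.6957; (1150000−650000)/1150000 = 0.4348.
Σ = 1.130435. Dividing by the full population N = 6 gives P₁ = 0.188.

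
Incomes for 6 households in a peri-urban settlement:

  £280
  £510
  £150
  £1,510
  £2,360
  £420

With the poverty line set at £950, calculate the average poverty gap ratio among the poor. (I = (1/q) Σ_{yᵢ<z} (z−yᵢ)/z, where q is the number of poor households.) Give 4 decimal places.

Poor units: £150, £280, £420, £510 (q = 4 of N = 6).
Relative gaps: 0.8421, 0.7053, 0.5579, 0.4632; sum = 2.568421.
The income-gap ratio divides by q (the poor only): 2.568421 / 4 = 0.6421.

0.6421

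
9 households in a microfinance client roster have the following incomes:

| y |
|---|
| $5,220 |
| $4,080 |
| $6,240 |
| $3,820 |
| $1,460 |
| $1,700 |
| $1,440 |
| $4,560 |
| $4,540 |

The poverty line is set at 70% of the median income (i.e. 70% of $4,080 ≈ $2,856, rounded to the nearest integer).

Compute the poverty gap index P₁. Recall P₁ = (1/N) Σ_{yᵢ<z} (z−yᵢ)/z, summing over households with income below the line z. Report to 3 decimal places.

Incomes under z: $1,440, $1,460, $1,700 (q = 3 of N = 9).
Normalized shortfalls: (2856−1440)/2856 = 0.4958; (2856−1460)/2856 = 0.4888; (2856−1700)/2856 = 0.4048.
Sum of shortfalls = 1.389356; P₁ averages over all N: 1.389356 / 9 = 0.154.

0.154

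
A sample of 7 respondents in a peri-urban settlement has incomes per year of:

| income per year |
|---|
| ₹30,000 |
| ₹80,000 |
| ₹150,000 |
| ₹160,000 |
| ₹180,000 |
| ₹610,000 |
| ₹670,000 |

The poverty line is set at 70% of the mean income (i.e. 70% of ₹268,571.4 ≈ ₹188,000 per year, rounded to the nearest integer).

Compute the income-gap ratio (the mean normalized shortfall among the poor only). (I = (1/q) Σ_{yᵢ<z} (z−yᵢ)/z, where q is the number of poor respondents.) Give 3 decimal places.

Incomes under z: ₹30,000, ₹80,000, ₹150,000, ₹160,000, ₹180,000 (q = 5 of N = 7).
Shortfall ratios (z−y)/z: 0.8404, 0.5745, 0.2021, 0.1489, 0.0426; sum = 1.808511.
The income-gap ratio divides by q (the poor only): 1.808511 / 5 = 0.362.

0.362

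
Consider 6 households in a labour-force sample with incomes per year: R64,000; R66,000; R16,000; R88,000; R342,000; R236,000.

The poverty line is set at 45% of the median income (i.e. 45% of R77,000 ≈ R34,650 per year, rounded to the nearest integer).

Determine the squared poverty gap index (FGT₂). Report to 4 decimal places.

0.0483

Below z: R16,000 (q = 1 of N = 6).
Gap ratios (z−y)/z: (34650−16000)/34650 = 0.5382.
Squared: 0.2897.
Sum = 0.289702; P₂ = 0.289702 / 6 = 0.0483.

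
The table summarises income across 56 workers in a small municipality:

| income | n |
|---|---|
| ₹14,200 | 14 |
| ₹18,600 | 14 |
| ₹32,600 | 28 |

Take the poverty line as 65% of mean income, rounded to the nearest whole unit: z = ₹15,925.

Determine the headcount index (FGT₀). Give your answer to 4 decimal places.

0.2500

14 of the 56 workers have income below ₹15,925.
H = 14/56 = 0.2500.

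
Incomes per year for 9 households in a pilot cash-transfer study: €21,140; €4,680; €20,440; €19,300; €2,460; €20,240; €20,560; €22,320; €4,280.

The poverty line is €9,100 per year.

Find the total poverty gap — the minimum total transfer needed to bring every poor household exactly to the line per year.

Below z: €2,460, €4,280, €4,680 (q = 3 of N = 9).
Individual gaps: 9100−2460 = 6640; 9100−4280 = 4820; 9100−4680 = 4420.
Aggregate gap = €15,880.

€15,880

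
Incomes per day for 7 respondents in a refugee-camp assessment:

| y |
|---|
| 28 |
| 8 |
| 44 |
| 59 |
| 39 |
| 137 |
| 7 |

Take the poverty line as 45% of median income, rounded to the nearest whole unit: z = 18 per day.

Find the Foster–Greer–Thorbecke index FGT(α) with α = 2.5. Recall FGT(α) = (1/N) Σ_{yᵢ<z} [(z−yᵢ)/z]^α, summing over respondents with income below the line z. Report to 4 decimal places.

0.0746

Poor units: 7, 8 (q = 2 of N = 7).
Gap ratios (z−y)/z: (18−7)/18 = 0.6111; (18−8)/18 = 0.5556.
Raised to α = 2.5: 0.29194; 0.23005.
Sum = 0.521993; FGT(2.5) = 0.521993 / 7 = 0.0746.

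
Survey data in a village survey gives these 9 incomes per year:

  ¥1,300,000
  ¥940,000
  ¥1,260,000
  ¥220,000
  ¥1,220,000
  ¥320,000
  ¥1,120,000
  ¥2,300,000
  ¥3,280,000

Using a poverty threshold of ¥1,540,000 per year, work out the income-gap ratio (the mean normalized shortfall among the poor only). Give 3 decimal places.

Incomes under z: ¥220,000, ¥320,000, ¥940,000, ¥1,120,000, ¥1,220,000, ¥1,260,000, ¥1,300,000 (q = 7 of N = 9).
Shortfall ratios (z−y)/z: 0.8571, 0.7922, 0.3896, 0.2727, 0.2078, 0.1818, 0.1558; sum = 2.857143.
I averages over the q = 7 poor units only: 2.857143 / 7 = 0.408.

0.408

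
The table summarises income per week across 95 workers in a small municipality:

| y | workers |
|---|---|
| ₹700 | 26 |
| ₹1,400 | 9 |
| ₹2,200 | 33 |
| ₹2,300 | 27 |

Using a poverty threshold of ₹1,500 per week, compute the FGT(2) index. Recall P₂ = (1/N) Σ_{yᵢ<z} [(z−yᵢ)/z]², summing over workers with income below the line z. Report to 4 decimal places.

Below the line: 26×₹700, 9×₹1,400 (q = 35 of N = 95).
Shortfall ratios: (1500−700)/1500 = 0.5333 (×26); (1500−1400)/1500 = 0.0667 (×9).
Squared: 0.2844 (×26); 0.0044 (×9).
Sum = 7.435556; P₂ = 7.435556 / 95 = 0.0783.

0.0783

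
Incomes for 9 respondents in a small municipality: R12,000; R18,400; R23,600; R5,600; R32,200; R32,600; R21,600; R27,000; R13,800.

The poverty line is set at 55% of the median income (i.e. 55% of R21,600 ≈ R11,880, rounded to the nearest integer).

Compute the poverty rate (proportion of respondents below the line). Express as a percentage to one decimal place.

11.1%

1 of the 9 respondents have income below R11,880.
H = 1/9 = 11.1%.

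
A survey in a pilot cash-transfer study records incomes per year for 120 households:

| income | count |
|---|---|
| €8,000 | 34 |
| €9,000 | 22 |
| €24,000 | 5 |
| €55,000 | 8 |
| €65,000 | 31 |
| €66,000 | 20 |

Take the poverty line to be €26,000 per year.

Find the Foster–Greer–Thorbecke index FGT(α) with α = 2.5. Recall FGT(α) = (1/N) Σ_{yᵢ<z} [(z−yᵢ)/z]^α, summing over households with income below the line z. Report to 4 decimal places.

Poor units: 34×€8,000, 22×€9,000, 5×€24,000 (q = 61 of N = 120).
Normalized shortfalls: (26000−8000)/26000 = 0.6923 (×34); (26000−9000)/26000 = 0.6538 (×22); (26000−24000)/26000 = 0.0769 (×5).
Raised to α = 2.5: 0.39879 (×34); 0.34569 (×22); 0.00164 (×5).
Sum = 21.172396; FGT(2.5) = 21.172396 / 120 = 0.1764.

0.1764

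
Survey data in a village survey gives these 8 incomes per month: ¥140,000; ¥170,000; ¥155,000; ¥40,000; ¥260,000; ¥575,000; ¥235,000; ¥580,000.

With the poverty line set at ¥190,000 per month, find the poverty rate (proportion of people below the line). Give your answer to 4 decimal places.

0.5000

4 of the 8 people have income below ¥190,000.
H = 4/8 = 0.5000.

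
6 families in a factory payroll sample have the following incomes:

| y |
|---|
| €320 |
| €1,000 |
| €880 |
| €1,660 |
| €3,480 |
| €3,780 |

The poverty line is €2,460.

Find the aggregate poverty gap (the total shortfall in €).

Below z: €320, €880, €1,000, €1,660 (q = 4 of N = 6).
Individual gaps: 2460−320 = 2140; 2460−880 = 1580; 2460−1000 = 1460; 2460−1660 = 800.
Aggregate gap = €5,980.

€5,980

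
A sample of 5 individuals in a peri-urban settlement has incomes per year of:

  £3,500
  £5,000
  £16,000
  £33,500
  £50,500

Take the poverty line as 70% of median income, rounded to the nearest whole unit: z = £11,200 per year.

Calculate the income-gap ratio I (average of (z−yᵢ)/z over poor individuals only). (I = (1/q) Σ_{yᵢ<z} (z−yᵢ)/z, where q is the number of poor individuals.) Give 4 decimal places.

Incomes under z: £3,500, £5,000 (q = 2 of N = 5).
Shortfall ratios (z−y)/z: 0.6875, 0.5536; sum = 1.241071.
I averages over the q = 2 poor units only: 1.241071 / 2 = 0.6205.

0.6205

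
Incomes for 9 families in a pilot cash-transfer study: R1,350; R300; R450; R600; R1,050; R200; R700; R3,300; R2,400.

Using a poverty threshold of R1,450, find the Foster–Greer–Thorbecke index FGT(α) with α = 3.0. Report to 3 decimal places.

0.203

Incomes under z: R200, R300, R450, R600, R700, R1,050, R1,350 (q = 7 of N = 9).
Shortfall ratios: (1450−200)/1450 = 0.8621; (1450−300)/1450 = 0.7931; (1450−450)/1450 = 0.6897; (1450−600)/1450 = 0.5862; (1450−700)/1450 = 0.5172; (1450−1050)/1450 = 0.2759; (1450−1350)/1450 = 0.0690.
Raised to α = 3.0: 0.64066; 0.49887; 0.32802; 0.20144; 0.13838; 0.02099; 0.00033.
Sum = 1.828693; FGT(3.0) = 1.828693 / 9 = 0.203.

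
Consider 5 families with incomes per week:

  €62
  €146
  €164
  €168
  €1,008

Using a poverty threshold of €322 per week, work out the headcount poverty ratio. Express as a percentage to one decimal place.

4 of the 5 families have income below €322.
H = 4/5 = 80.0%.

80.0%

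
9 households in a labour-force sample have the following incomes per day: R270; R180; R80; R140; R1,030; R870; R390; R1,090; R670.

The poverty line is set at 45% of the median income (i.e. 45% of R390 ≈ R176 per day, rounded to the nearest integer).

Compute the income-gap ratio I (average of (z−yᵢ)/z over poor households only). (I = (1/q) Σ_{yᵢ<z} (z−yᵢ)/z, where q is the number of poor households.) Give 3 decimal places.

Incomes under z: R80, R140 (q = 2 of N = 9).
Shortfall ratios (z−y)/z: 0.5455, 0.2045; sum = 0.750000.
I averages over the q = 2 poor units only: 0.750000 / 2 = 0.375.

0.375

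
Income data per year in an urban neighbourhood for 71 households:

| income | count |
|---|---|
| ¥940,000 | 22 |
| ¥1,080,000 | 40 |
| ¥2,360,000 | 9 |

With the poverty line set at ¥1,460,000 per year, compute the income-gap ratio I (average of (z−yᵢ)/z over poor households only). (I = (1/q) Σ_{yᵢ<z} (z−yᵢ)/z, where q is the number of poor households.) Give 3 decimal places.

Below the line: 22×¥940,000, 40×¥1,080,000 (q = 62 of N = 71).
Shortfall ratios (z−y)/z: 0.3562 (×22), 0.2603 (×40); sum = 18.246575.
I averages over the q = 62 poor units only: 18.246575 / 62 = 0.294.

0.294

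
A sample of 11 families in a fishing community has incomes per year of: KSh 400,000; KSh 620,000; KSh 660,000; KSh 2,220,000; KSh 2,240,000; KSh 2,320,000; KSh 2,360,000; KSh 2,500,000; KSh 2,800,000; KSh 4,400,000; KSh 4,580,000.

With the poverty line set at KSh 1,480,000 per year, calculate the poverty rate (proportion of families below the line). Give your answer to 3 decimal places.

3 of the 11 families have income below KSh 1,480,000.
H = 3/11 = 0.273.

0.273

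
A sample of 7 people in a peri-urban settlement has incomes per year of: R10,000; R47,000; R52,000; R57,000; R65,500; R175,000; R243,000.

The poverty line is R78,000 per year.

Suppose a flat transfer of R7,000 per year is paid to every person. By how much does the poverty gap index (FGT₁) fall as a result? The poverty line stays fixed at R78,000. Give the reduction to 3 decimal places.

Before: below the line — R10,000, R47,000, R52,000, R57,000, R65,500; poverty gap index (FGT₁) = 0.29029.
After the R7,000 transfer: below the line — R17,000, R54,000, R59,000, R64,000, R72,500; poverty gap index (FGT₁) = 0.22619.
Reduction = 0.29029 − 0.22619 = 0.064.

0.064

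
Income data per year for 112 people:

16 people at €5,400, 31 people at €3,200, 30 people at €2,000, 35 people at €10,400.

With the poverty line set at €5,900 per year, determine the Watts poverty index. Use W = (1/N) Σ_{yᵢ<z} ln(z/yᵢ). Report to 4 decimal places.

Below z: 30×€2,000, 31×€3,200, 16×€5,400 (q = 77 of N = 112).
ln(z/y) terms: ln(5900/2000) = 1.0818 (×30); ln(5900/3200) = 0.6118 (×31); ln(5900/5400) = 0.0886 (×16).
W = 52.836857 / 112 = 0.4718.

0.4718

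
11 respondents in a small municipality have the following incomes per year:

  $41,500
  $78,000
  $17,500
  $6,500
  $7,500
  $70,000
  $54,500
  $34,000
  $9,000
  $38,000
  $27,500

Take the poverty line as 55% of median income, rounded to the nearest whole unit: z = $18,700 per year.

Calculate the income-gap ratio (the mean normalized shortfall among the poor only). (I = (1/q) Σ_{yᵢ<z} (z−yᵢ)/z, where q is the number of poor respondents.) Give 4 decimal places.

0.4586

Below the line: $6,500, $7,500, $9,000, $17,500 (q = 4 of N = 11).
Shortfall ratios (z−y)/z: 0.6524, 0.5989, 0.5187, 0.0642; sum = 1.834225.
I averages over the q = 4 poor units only: 1.834225 / 4 = 0.4586.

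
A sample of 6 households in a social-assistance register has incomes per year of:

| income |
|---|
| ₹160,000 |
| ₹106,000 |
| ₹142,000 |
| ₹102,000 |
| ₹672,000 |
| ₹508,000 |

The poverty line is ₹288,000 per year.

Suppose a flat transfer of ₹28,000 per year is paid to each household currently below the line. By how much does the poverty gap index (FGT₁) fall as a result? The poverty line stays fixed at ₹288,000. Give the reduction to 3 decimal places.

0.065

Before: below the line — ₹102,000, ₹106,000, ₹142,000, ₹160,000; poverty gap index (FGT₁) = 0.37153.
After the ₹28,000 transfer: below the line — ₹130,000, ₹134,000, ₹170,000, ₹188,000; poverty gap index (FGT₁) = 0.30671.
Reduction = 0.37153 − 0.30671 = 0.065.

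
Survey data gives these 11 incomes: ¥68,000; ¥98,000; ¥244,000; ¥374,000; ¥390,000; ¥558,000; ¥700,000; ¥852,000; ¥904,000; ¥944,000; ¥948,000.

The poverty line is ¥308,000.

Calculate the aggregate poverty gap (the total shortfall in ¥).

Incomes under z: ¥68,000, ¥98,000, ¥244,000 (q = 3 of N = 11).
Individual gaps: 308000−68000 = 240000; 308000−98000 = 210000; 308000−244000 = 64000.
Aggregate gap = ¥514,000.

¥514,000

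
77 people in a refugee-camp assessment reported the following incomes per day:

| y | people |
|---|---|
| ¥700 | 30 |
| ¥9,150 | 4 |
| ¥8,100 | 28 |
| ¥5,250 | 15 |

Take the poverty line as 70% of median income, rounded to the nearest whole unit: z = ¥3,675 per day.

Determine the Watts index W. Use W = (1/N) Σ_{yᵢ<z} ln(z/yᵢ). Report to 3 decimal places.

Below the line: 30×¥700 (q = 30 of N = 77).
Log shortfalls: ln(3675/700) = 1.6582 (×30).
W = 49.746842 / 77 = 0.646.

0.646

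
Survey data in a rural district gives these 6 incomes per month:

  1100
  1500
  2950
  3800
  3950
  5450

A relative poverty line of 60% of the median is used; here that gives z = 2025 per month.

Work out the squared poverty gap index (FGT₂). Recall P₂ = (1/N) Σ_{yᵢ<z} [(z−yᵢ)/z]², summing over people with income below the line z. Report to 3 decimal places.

0.046

Poor units: 1100, 1500 (q = 2 of N = 6).
Relative gaps: (2025−1100)/2025 = 0.4568; (2025−1500)/2025 = 0.2593.
Squared: 0.2087; 0.0672.
Sum = 0.275873; P₂ = 0.275873 / 6 = 0.046.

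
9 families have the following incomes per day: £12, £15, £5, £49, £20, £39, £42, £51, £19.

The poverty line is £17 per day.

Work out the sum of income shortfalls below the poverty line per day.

£19

Incomes under z: £5, £12, £15 (q = 3 of N = 9).
Individual gaps: 17−5 = 12; 17−12 = 5; 17−15 = 2.
Aggregate gap = £19.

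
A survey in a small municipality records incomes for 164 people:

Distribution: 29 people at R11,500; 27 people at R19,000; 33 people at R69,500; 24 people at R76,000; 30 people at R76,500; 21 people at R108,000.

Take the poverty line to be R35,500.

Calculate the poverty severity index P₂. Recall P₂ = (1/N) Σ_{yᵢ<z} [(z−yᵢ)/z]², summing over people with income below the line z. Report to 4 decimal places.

0.1164

Below the line: 29×R11,500, 27×R19,000 (q = 56 of N = 164).
Gap ratios (z−y)/z: (35500−11500)/35500 = 0.6761 (×29); (35500−19000)/35500 = 0.4648 (×27).
Squared: 0.4571 (×29); 0.2160 (×27).
Sum = 19.087284; P₂ = 19.087284 / 164 = 0.1164.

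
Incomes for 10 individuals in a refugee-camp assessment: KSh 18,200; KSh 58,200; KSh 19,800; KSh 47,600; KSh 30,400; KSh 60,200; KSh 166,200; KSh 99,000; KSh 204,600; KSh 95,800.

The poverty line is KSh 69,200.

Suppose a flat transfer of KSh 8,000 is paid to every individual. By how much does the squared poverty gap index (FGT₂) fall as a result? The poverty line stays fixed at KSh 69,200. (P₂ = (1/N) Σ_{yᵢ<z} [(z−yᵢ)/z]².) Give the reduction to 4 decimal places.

Before: below the line — KSh 18,200, KSh 19,800, KSh 30,400, KSh 47,600, KSh 58,200, KSh 60,200; squared poverty gap index (FGT₂) = 0.150677.
After the KSh 8,000 transfer: below the line — KSh 26,200, KSh 27,800, KSh 38,400, KSh 55,600, KSh 66,200, KSh 68,200; squared poverty gap index (FGT₂) = 0.098286.
Reduction = 0.150677 − 0.098286 = 0.0524.

0.0524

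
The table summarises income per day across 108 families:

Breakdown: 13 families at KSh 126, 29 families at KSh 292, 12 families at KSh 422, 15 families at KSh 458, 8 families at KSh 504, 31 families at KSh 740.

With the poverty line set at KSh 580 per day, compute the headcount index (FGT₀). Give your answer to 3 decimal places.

0.713

77 of the 108 families have income below KSh 580.
H = 77/108 = 0.713.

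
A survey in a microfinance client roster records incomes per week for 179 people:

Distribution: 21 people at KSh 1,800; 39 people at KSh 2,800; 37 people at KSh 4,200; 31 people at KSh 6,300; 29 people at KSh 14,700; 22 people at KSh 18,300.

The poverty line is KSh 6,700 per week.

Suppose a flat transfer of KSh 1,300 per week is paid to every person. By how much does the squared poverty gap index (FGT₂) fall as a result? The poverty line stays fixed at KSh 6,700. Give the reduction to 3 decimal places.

Before: below the line — 21×KSh 1,800, 39×KSh 2,800, 37×KSh 4,200, 31×KSh 6,300; squared poverty gap index (FGT₂) = 0.16597.
After the KSh 1,300 transfer: below the line — 21×KSh 3,100, 39×KSh 4,100, 37×KSh 5,500; squared poverty gap index (FGT₂) = 0.07331.
Reduction = 0.16597 − 0.07331 = 0.093.

0.093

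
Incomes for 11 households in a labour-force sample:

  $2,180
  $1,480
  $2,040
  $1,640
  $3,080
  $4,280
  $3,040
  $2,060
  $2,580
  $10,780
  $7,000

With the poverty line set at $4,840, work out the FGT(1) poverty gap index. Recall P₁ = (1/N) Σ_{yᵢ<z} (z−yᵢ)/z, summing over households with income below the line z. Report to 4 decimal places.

Poor units: $1,480, $1,640, $2,040, $2,060, $2,180, $2,580, $3,040, $3,080, $4,280 (q = 9 of N = 11).
Gap ratios (z−y)/z: (4840−1480)/4840 = 0.6942; (4840−1640)/4840 = 0.6612; (4840−2040)/4840 = 0.5785; (4840−2060)/4840 = 0.5744; (4840−2180)/4840 = 0.5496; (4840−2580)/4840 = 0.4669; (4840−3040)/4840 = 0.3719; (4840−3080)/4840 = 0.3636; (4840−4280)/4840 = 0.1157.
Σ = 4.376033. Dividing by the full population N = 11 gives P₁ = 0.3978.

0.3978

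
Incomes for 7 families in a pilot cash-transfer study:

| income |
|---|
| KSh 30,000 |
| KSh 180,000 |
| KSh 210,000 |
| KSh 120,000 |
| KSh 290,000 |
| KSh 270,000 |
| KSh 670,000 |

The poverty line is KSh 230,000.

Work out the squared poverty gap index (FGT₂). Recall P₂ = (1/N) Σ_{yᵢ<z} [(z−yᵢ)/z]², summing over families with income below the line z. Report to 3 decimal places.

Below the line: KSh 30,000, KSh 120,000, KSh 180,000, KSh 210,000 (q = 4 of N = 7).
Shortfall ratios: (230000−30000)/230000 = 0.8696; (230000−120000)/230000 = 0.4783; (230000−180000)/230000 = 0.2174; (230000−210000)/230000 = 0.0870.
Squared: 0.7561; 0.2287; 0.0473; 0.0076.
Sum = 1.039698; P₂ = 1.039698 / 7 = 0.149.

0.149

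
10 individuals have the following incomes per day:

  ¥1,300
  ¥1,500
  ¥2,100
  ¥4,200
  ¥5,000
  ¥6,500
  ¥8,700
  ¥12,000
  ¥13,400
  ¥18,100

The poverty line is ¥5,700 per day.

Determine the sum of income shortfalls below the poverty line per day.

¥14,400

Incomes under z: ¥1,300, ¥1,500, ¥2,100, ¥4,200, ¥5,000 (q = 5 of N = 10).
Individual gaps: 5700−1300 = 4400; 5700−1500 = 4200; 5700−2100 = 3600; 5700−4200 = 1500; 5700−5000 = 700.
Aggregate gap = ¥14,400.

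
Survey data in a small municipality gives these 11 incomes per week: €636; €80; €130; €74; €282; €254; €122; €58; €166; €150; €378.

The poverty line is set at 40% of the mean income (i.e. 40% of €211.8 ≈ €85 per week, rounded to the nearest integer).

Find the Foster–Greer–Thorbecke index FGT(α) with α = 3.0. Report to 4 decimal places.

0.0031

Below z: €58, €74, €80 (q = 3 of N = 11).
Relative gaps: (85−58)/85 = 0.3176; (85−74)/85 = 0.1294; (85−80)/85 = 0.0588.
Raised to α = 3.0: 0.03205; 0.00217; 0.00020.
Sum = 0.034421; FGT(3.0) = 0.034421 / 11 = 0.0031.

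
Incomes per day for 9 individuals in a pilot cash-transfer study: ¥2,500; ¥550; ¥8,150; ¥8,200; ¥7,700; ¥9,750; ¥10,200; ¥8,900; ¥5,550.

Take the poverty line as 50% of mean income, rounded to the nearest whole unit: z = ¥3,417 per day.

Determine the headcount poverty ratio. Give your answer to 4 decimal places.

2 of the 9 individuals have income below ¥3,417.
H = 2/9 = 0.2222.

0.2222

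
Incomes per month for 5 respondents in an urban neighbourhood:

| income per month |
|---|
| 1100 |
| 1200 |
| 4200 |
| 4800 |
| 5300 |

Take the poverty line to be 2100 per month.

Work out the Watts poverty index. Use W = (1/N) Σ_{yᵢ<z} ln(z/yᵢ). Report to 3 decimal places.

Incomes under z: 1100, 1200 (q = 2 of N = 5).
ln(z/y) terms: ln(2100/1100) = 0.6466; ln(2100/1200) = 0.5596.
W = 1.206243 / 5 = 0.241.

0.241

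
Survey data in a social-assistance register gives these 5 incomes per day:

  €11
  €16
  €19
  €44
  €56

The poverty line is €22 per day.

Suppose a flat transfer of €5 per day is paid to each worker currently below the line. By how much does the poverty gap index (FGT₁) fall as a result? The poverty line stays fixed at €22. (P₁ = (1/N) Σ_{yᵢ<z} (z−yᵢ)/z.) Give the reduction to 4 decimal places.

Before: below the line — €11, €16, €19; poverty gap index (FGT₁) = 0.181818.
After the €5 transfer: below the line — €16, €21; poverty gap index (FGT₁) = 0.063636.
Reduction = 0.181818 − 0.063636 = 0.1182.

0.1182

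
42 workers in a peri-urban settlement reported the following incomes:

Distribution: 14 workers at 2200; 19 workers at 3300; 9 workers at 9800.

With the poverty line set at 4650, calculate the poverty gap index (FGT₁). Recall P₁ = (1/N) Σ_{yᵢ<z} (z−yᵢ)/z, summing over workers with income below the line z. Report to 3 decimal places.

0.307

Incomes under z: 14×2200, 19×3300 (q = 33 of N = 42).
Gap ratios (z−y)/z: (4650−2200)/4650 = 0.5269 (×14); (4650−3300)/4650 = 0.2903 (×19).
Sum of shortfalls = 12.892473; P₁ averages over all N: 12.892473 / 42 = 0.307.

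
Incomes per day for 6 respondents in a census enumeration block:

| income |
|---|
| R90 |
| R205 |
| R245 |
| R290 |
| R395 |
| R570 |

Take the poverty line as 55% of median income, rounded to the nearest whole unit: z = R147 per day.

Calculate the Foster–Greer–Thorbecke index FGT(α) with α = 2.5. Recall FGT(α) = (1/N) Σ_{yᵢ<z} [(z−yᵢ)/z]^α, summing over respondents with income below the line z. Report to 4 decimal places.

Below the line: R90 (q = 1 of N = 6).
Shortfall ratios: (147−90)/147 = 0.3878.
Raised to α = 2.5: 0.09363.
Sum = 0.093625; FGT(2.5) = 0.093625 / 6 = 0.0156.

0.0156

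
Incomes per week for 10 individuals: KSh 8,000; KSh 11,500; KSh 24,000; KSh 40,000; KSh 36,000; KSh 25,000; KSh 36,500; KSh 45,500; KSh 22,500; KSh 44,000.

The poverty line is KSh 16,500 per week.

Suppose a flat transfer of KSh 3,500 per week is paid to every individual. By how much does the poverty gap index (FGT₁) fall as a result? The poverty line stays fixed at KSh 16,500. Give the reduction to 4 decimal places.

Before: below the line — KSh 8,000, KSh 11,500; poverty gap index (FGT₁) = 0.081818.
After the KSh 3,500 transfer: below the line — KSh 11,500, KSh 15,000; poverty gap index (FGT₁) = 0.039394.
Reduction = 0.081818 − 0.039394 = 0.0424.

0.0424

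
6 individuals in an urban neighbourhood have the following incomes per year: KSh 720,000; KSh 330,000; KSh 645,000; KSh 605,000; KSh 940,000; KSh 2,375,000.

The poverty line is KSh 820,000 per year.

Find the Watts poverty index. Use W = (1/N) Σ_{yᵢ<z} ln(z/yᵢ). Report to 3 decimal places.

0.264

Incomes under z: KSh 330,000, KSh 605,000, KSh 645,000, KSh 720,000 (q = 4 of N = 6).
Log shortfalls: ln(820000/330000) = 0.9102; ln(820000/605000) = 0.3041; ln(820000/645000) = 0.2401; ln(820000/720000) = 0.1301.
W = 1.584395 / 6 = 0.264.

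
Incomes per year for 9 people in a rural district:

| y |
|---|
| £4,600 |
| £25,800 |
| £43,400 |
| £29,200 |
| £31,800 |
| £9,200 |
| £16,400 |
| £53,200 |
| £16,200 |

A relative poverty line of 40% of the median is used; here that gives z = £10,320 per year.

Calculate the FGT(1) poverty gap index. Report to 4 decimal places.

Below z: £4,600, £9,200 (q = 2 of N = 9).
Gap ratios (z−y)/z: (10320−4600)/10320 = 0.5543; (10320−9200)/10320 = 0.1085.
Σ = 0.662791. Dividing by the full population N = 9 gives P₁ = 0.0736.

0.0736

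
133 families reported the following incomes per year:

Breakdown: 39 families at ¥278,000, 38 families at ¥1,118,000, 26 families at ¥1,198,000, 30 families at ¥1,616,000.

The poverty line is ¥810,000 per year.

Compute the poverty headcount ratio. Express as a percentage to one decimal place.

29.3%

39 of the 133 families have income below ¥810,000.
H = 39/133 = 29.3%.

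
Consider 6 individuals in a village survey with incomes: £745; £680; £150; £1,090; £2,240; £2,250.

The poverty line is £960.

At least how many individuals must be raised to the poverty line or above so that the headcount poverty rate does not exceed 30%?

Currently q = 3 of N = 6 are below the line (H = 0.500).
A headcount ratio of at most 30% allows at most ⌊0.30 × 6⌋ = 1 poor individuals.
So at least 3 − 1 = 2 must be lifted.

2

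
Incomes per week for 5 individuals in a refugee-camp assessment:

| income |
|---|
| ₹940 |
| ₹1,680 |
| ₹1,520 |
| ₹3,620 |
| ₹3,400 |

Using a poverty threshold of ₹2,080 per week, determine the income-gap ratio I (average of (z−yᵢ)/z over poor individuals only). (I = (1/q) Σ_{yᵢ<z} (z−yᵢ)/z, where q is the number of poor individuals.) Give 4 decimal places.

Poor units: ₹940, ₹1,520, ₹1,680 (q = 3 of N = 5).
Relative gaps: 0.5481, 0.2692, 0.1923; sum = 1.009615.
The income-gap ratio divides by q (the poor only): 1.009615 / 3 = 0.3365.

0.3365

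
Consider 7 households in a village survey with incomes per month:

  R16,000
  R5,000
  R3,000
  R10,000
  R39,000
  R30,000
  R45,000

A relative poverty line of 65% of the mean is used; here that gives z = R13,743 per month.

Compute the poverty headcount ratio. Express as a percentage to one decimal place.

3 of the 7 households have income below R13,743.
H = 3/7 = 42.9%.

42.9%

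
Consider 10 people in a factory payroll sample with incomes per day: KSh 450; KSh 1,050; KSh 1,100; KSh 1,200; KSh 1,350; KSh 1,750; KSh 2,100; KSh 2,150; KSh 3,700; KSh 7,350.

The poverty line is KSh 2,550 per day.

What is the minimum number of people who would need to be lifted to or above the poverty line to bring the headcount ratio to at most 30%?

5

Currently q = 8 of N = 10 are below the line (H = 0.800).
A headcount ratio of at most 30% allows at most ⌊0.30 × 10⌋ = 3 poor people.
So at least 8 − 3 = 5 must be lifted.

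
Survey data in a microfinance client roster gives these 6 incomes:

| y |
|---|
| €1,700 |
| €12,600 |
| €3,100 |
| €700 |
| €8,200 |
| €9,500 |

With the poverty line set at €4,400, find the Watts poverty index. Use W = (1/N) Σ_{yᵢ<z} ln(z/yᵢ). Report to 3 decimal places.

Below the line: €700, €1,700, €3,100 (q = 3 of N = 6).
ln(z/y) terms: ln(4400/700) = 1.8383; ln(4400/1700) = 0.9510; ln(4400/3100) = 0.3502.
W = 3.139458 / 6 = 0.523.

0.523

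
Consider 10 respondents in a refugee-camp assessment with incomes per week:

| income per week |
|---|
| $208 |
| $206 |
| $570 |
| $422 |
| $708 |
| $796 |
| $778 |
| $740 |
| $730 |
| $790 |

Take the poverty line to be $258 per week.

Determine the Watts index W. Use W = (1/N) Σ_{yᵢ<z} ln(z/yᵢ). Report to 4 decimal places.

0.0441

Below z: $206, $208 (q = 2 of N = 10).
ln(z/y) terms: ln(258/206) = 0.2251; ln(258/208) = 0.2154.
W = 0.440505 / 10 = 0.0441.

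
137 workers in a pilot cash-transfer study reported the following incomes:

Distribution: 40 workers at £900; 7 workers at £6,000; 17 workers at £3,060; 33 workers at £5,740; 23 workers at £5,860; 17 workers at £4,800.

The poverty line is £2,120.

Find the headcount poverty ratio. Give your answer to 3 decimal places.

40 of the 137 workers have income below £2,120.
H = 40/137 = 0.292.

0.292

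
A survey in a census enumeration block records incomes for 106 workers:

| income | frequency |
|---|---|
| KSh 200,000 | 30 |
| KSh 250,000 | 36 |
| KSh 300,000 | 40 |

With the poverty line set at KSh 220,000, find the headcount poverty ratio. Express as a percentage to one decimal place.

30 of the 106 workers have income below KSh 220,000.
H = 30/106 = 28.3%.

28.3%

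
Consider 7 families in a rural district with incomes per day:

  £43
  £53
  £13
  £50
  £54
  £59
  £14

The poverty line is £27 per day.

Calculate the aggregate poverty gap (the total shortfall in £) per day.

£27

Below the line: £13, £14 (q = 2 of N = 7).
Individual gaps: 27−13 = 14; 27−14 = 13.
Aggregate gap = £27.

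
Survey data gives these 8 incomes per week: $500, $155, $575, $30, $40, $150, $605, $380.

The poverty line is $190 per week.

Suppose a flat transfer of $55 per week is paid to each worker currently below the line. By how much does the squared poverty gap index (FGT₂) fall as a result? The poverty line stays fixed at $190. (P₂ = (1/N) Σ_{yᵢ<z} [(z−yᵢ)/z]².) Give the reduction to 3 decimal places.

0.107

Before: below the line — $30, $40, $150, $155; squared poverty gap index (FGT₂) = 0.17633.
After the $55 transfer: below the line — $85, $95; squared poverty gap index (FGT₂) = 0.06943.
Reduction = 0.17633 − 0.06943 = 0.107.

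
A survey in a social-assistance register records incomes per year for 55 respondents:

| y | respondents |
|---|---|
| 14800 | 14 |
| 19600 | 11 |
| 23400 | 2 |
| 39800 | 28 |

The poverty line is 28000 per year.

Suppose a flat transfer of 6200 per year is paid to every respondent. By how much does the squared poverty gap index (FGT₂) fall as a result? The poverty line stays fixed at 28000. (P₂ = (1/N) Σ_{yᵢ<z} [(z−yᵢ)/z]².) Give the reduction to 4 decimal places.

0.0584

Before: below the line — 14×14800, 11×19600, 2×23400; squared poverty gap index (FGT₂) = 0.075553.
After the 6200 transfer: below the line — 14×21000, 11×25800; squared poverty gap index (FGT₂) = 0.017144.
Reduction = 0.075553 − 0.017144 = 0.0584.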